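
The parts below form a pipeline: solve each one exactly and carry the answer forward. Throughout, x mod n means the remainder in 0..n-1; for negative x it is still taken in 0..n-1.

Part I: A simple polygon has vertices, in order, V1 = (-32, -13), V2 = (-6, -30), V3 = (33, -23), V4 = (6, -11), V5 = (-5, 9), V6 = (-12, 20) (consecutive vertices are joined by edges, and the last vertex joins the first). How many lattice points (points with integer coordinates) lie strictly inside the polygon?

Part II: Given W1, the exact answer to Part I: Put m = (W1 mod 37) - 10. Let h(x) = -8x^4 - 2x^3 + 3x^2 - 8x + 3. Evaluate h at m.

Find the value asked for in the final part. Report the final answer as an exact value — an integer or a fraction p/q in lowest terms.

Part I: cross terms: (-32*-30 - -6*-13)=882, (-6*-23 - 33*-30)=1128, (33*-11 - 6*-23)=-225, (6*9 - -5*-11)=-1, (-5*20 - -12*9)=8, (-12*-13 - -32*20)=796; twice the area = |2588| = 2588; area = 1294; boundary points = 1 + 1 + 3 + 1 + 1 + 1 = 8; strictly interior points = area - boundary/2 + 1 = 1291; answer 1291
Part II: W1 = 1291; m = 23; -8*(23)^4 - 2*(23)^3 + 3*(23)^2 - 8*(23)^1 + 3 = (-2238728) + (-24334) + (1587) + (-184) + (3) = -2261656; answer -2261656

-2261656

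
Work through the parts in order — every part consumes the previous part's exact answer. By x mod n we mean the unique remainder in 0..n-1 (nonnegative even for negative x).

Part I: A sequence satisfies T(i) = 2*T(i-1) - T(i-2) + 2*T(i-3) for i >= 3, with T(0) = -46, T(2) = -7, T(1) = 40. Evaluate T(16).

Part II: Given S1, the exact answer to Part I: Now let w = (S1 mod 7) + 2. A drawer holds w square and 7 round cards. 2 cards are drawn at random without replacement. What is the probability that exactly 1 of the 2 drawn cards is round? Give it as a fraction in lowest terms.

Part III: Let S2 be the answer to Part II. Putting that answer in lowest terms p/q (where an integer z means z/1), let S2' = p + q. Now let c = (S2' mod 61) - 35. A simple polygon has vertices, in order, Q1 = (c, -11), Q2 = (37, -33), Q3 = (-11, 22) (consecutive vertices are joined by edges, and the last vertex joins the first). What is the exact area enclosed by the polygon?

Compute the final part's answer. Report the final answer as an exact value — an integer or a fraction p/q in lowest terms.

902

Part I: T(3) = 2*(-7) - 1*(40) + 2*(-46) = -146; iterating: T(3)=-146, T(4)=-205, T(5)=-278, T(6)=-643, T(7)=-1418, T(8)=-2749, T(9)=-5366, T(10)=-10819, T(11)=-21770, T(12)=-43453, T(13)=-86774, T(14)=-173635, T(15)=-347402, T(16)=-694717; answer -694717
Part II: S1 = -694717; w = 7; total draws C(14,2) = 91; favorable C(7,1)*C(7,1) = 49; P = 7/13; answer 7/13
Part III: S2 = 7/13; threaded value p + q = 20; c = -15; cross terms: (-15*-33 - 37*-11)=902, (37*22 - -11*-33)=451, (-11*-11 - -15*22)=451; twice the area = |1804| = 1804; area = 902; answer 902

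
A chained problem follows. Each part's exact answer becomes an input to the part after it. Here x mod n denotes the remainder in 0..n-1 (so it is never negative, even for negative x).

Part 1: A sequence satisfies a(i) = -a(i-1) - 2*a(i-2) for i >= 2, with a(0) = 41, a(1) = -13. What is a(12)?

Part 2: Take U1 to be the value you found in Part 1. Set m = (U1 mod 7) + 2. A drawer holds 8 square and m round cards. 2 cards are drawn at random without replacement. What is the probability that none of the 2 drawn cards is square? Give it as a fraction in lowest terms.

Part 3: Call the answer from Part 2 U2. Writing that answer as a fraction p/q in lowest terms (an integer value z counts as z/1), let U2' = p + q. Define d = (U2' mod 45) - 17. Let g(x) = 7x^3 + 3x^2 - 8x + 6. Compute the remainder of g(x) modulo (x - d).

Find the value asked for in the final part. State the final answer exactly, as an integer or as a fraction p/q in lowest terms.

Part 1: a(2) = -1*(-13) - 2*(41) = -69; iterating: a(2)=-69, a(3)=95, a(4)=43, a(5)=-233, a(6)=147, a(7)=319, a(8)=-613, a(9)=-25, a(10)=1251, a(11)=-1201, a(12)=-1301; answer -1301
Part 2: U1 = -1301; m = 3; total draws C(11,2) = 55; favorable C(3,2) = 3; P = 3/55; answer 3/55
Part 3: U2 = 3/55; threaded value p + q = 58; d = -4; remainder = value at the root: 7*(-4)^3 + 3*(-4)^2 - 8*(-4)^1 + 6 = (-448) + (48) + (32) + (6) = -362; answer -362

-362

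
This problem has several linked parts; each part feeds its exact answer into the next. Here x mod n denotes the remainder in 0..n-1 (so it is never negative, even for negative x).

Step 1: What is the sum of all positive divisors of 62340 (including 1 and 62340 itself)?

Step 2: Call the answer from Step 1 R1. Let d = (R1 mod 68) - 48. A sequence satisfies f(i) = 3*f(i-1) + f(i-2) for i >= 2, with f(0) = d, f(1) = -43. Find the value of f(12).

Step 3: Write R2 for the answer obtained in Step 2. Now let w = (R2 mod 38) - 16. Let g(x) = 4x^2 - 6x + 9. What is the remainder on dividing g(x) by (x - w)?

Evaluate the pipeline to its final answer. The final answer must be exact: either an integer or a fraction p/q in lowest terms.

Step 1: 62340 = 2^2 * 3 * 5 * 1039; sigma = (1 + 2 + 4) * (1 + 3) * (1 + 5) * (1 + 1039) = 7 * 4 * 6 * 1040 = 174720; answer 174720
Step 2: R1 = 174720; d = -20; f(2) = 3*(-43) + 1*(-20) = -149; iterating: f(2)=-149, f(3)=-490, f(4)=-1619, f(5)=-5347, f(6)=-17660, f(7)=-58327, f(8)=-192641, f(9)=-636250, f(10)=-2101391, f(11)=-6940423, f(12)=-22922660; answer -22922660
Step 3: R2 = -22922660; w = -12; remainder = value at the root: 4*(-12)^2 - 6*(-12)^1 + 9 = (576) + (72) + (9) = 657; answer 657

657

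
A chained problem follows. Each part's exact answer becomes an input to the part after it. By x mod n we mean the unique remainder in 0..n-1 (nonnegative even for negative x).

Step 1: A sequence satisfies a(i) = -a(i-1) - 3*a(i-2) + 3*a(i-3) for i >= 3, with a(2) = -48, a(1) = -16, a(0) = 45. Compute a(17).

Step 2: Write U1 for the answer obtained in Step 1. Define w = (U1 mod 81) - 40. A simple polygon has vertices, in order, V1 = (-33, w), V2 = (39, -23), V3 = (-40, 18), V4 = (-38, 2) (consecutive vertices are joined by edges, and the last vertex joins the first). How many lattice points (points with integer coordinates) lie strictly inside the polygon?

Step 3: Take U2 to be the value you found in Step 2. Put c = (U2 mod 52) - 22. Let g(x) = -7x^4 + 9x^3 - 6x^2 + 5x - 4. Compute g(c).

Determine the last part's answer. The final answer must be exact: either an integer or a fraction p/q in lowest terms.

Step 1: a(3) = -1*(-48) - 3*(-16) + 3*(45) = 231; iterating: a(3)=231, a(4)=-135, a(5)=-702, a(6)=1800, a(7)=-99, a(8)=-7407, a(9)=13104, a(10)=8820, a(11)=-70353, a(12)=83205, a(13)=154314, a(14)=-614988, a(15)=401661, a(16)=1906245, a(17)=-4956192; answer -4956192
Step 2: U1 = -4956192; w = -4; cross terms: (-33*-23 - 39*-4)=915, (39*18 - -40*-23)=-218, (-40*2 - -38*18)=604, (-38*-4 - -33*2)=218; twice the area = |1519| = 1519; area = 1519/2; boundary points = 1 + 1 + 2 + 1 = 5; strictly interior points = area - boundary/2 + 1 = 758; answer 758
Step 3: U2 = 758; c = 8; -7*(8)^4 + 9*(8)^3 - 6*(8)^2 + 5*(8)^1 - 4 = (-28672) + (4608) + (-384) + (40) + (-4) = -24412; answer -24412

-24412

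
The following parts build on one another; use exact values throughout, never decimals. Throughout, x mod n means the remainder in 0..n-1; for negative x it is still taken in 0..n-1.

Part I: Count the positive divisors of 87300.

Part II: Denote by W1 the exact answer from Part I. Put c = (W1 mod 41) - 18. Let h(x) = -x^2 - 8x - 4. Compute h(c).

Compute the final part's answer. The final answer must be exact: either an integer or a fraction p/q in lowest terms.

11

Part I: 87300 = 2^2 * 3^2 * 5^2 * 97; number of divisors = (2+1) * (2+1) * (2+1) * (1+1) = 54; answer 54
Part II: W1 = 54; c = -5; -1*(-5)^2 - 8*(-5)^1 - 4 = (-25) + (40) + (-4) = 11; answer 11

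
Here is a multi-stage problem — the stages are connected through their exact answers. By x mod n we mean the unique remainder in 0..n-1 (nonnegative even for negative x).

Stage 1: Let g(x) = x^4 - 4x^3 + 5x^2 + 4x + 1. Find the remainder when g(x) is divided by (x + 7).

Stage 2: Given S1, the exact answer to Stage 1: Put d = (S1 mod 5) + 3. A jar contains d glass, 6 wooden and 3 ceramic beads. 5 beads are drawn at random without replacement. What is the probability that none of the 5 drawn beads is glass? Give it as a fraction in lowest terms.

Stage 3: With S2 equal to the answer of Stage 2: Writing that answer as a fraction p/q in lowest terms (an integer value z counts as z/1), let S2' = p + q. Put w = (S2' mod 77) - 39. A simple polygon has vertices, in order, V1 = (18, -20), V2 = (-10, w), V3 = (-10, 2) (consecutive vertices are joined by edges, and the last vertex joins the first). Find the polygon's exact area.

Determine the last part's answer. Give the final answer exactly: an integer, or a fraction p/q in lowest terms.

Stage 1: remainder = value at the root: 1*(-7)^4 - 4*(-7)^3 + 5*(-7)^2 + 4*(-7)^1 + 1 = (2401) + (1372) + (245) + (-28) + (1) = 3991; answer 3991
Stage 2: S1 = 3991; d = 4; total draws C(13,5) = 1287; favorable C(9,5) = 126; P = 14/143; answer 14/143
Stage 3: S2 = 14/143; threaded value p + q = 157; w = -36; cross terms: (18*-36 - -10*-20)=-848, (-10*2 - -10*-36)=-380, (-10*-20 - 18*2)=164; twice the area = |-1064| = 1064; area = 532; answer 532

532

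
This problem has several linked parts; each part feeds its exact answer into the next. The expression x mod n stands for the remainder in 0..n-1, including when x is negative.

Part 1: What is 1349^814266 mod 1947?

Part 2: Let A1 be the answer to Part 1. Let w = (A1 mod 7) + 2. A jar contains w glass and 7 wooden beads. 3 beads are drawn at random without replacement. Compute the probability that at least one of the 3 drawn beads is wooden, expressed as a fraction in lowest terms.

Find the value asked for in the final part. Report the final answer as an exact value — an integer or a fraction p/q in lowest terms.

Part 1: squarings mod 1947: 1349^1=1349, 1349^2=1303, 1349^4=25, 1349^8=625, 1349^16=1225, 1349^32=1435, 1349^64=1246, 1349^128=757, 1349^256=631, 1349^512=973, 1349^1024=487, 1349^2048=1582, 1349^4096=829, 1349^8192=1897, 1349^16384=553, 1349^32768=130, 1349^65536=1324, 1349^131072=676, 1349^262144=1378, 1349^524288=559; 1349^814266 = 1349^2 * 1349^8 * 1349^16 * 1349^32 * 1349^128 * 1349^1024 * 1349^2048 * 1349^8192 * 1349^16384 * 1349^262144 * 1349^524288 = 202 (mod 1947); answer 202
Part 2: A1 = 202; w = 8; total draws C(15,3) = 455; complement C(8,3) = 56; favorable 455 - 56 = 399; P = 57/65; answer 57/65

57/65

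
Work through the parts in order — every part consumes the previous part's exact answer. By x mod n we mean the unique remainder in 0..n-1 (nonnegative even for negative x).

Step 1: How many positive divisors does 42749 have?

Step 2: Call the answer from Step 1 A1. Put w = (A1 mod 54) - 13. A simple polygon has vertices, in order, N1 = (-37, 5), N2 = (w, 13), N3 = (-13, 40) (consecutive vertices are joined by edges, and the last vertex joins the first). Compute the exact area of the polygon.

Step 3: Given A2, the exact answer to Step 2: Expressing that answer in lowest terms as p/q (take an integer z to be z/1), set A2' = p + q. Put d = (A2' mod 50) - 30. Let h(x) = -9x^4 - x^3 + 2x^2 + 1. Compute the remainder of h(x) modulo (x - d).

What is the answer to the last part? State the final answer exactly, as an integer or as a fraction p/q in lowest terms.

Step 1: 42749 = 7 * 31 * 197; number of divisors = (1+1) * (1+1) * (1+1) = 8; answer 8
Step 2: A1 = 8; w = -5; cross terms: (-37*13 - -5*5)=-456, (-5*40 - -13*13)=-31, (-13*5 - -37*40)=1415; twice the area = |928| = 928; area = 464; answer 464
Step 3: A2 = 464; threaded value p + q = 465; d = -15; remainder = value at the root: -9*(-15)^4 - 1*(-15)^3 + 2*(-15)^2 + 1 = (-455625) + (3375) + (450) + (1) = -451799; answer -451799

-451799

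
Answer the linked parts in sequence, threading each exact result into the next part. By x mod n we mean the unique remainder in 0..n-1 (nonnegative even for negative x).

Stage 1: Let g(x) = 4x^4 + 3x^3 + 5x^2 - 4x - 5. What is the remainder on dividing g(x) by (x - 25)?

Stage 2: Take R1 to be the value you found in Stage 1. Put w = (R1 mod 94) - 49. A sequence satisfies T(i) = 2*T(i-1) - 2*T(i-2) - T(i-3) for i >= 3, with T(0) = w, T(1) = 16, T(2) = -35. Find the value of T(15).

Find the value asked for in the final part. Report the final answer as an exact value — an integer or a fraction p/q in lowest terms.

Stage 1: remainder = value at the root: 4*(25)^4 + 3*(25)^3 + 5*(25)^2 - 4*(25)^1 - 5 = (1562500) + (46875) + (3125) + (-100) + (-5) = 1612395; answer 1612395
Stage 2: R1 = 1612395; w = -36; T(3) = 2*(-35) - 2*(16) - 1*(-36) = -66; iterating: T(3)=-66, T(4)=-78, T(5)=11, T(6)=244, T(7)=544, T(8)=589, T(9)=-154, T(10)=-2030, T(11)=-4341, T(12)=-4468, T(13)=1776, T(14)=16829, T(15)=34574; answer 34574

34574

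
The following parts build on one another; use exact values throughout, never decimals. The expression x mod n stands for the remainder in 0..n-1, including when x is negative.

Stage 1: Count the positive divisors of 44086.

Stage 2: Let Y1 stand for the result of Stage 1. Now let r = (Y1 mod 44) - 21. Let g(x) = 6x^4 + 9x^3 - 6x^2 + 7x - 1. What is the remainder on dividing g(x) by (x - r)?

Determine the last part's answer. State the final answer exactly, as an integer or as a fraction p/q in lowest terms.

2439

Stage 1: 44086 = 2 * 7 * 47 * 67; number of divisors = (1+1) * (1+1) * (1+1) * (1+1) = 16; answer 16
Stage 2: Y1 = 16; r = -5; remainder = value at the root: 6*(-5)^4 + 9*(-5)^3 - 6*(-5)^2 + 7*(-5)^1 - 1 = (3750) + (-1125) + (-150) + (-35) + (-1) = 2439; answer 2439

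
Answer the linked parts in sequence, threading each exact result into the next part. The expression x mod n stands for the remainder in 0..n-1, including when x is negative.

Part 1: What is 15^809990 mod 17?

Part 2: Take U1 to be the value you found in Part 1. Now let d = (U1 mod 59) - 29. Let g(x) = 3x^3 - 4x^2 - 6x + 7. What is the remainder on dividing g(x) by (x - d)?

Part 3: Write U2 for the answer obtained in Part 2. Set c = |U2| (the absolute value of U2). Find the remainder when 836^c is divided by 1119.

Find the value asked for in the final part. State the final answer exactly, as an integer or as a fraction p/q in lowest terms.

158

Part 1: squarings mod 17: 15^1=15, 15^2=4, 15^4=16, 15^8=1, 15^16=1, 15^32=1, 15^64=1, 15^128=1, 15^256=1, 15^512=1, 15^1024=1, 15^2048=1, 15^4096=1, 15^8192=1, 15^16384=1, 15^32768=1, 15^65536=1, 15^131072=1, 15^262144=1, 15^524288=1; 15^809990 = 15^2 * 15^4 * 15^1024 * 15^2048 * 15^4096 * 15^16384 * 15^262144 * 15^524288 = 13 (mod 17); answer 13
Part 2: U1 = 13; d = -16; remainder = value at the root: 3*(-16)^3 - 4*(-16)^2 - 6*(-16)^1 + 7 = (-12288) + (-1024) + (96) + (7) = -13209; answer -13209
Part 3: U2 = -13209; c = 13209; squarings mod 1119: 836^1=836, 836^2=640, 836^4=46, 836^8=997, 836^16=337, 836^32=550, 836^64=370, 836^128=382, 836^256=454, 836^512=220, 836^1024=283, 836^2048=640, 836^4096=46, 836^8192=997; 836^13209 = 836^1 * 836^8 * 836^16 * 836^128 * 836^256 * 836^512 * 836^4096 * 836^8192 = 158 (mod 1119); answer 158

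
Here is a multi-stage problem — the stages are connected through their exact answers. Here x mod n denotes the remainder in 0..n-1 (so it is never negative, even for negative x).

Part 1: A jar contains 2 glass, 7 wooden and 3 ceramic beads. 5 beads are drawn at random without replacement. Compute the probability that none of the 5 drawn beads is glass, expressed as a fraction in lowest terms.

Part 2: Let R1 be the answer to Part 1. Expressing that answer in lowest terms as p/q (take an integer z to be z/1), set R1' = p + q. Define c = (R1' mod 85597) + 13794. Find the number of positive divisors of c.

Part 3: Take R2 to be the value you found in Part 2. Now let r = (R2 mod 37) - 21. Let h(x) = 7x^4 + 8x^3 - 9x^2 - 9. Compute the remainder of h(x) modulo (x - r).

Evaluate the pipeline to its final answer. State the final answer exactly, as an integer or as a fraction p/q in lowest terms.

Part 1: total draws C(12,5) = 792; favorable C(10,5) = 252; P = 7/22; answer 7/22
Part 2: R1 = 7/22; threaded value p + q = 29; c = 13823; 13823 = 23 * 601; number of divisors = (1+1) * (1+1) = 4; answer 4
Part 3: R2 = 4; r = -17; remainder = value at the root: 7*(-17)^4 + 8*(-17)^3 - 9*(-17)^2 - 9 = (584647) + (-39304) + (-2601) + (-9) = 542733; answer 542733

542733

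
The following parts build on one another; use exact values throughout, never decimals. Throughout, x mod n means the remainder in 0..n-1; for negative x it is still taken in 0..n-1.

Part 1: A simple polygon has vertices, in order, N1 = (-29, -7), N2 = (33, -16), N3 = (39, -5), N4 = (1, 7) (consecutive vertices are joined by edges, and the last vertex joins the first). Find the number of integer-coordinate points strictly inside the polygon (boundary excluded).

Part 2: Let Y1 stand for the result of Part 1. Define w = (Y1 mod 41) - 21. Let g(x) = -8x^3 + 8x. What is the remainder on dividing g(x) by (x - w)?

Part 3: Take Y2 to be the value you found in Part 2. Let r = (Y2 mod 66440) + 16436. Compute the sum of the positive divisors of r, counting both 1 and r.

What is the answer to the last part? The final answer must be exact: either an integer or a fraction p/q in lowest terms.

Part 1: cross terms: (-29*-16 - 33*-7)=695, (33*-5 - 39*-16)=459, (39*7 - 1*-5)=278, (1*-7 - -29*7)=196; twice the area = |1628| = 1628; area = 814; boundary points = 1 + 1 + 2 + 2 = 6; strictly interior points = area - boundary/2 + 1 = 812; answer 812
Part 2: Y1 = 812; w = 12; remainder = value at the root: -8*(12)^3 + 8*(12)^1 = (-13824) + (96) = -13728; answer -13728
Part 3: Y2 = -13728; r = 69148; 69148 = 2^2 * 59 * 293; sigma = (1 + 2 + 4) * (1 + 59) * (1 + 293) = 7 * 60 * 294 = 123480; answer 123480

123480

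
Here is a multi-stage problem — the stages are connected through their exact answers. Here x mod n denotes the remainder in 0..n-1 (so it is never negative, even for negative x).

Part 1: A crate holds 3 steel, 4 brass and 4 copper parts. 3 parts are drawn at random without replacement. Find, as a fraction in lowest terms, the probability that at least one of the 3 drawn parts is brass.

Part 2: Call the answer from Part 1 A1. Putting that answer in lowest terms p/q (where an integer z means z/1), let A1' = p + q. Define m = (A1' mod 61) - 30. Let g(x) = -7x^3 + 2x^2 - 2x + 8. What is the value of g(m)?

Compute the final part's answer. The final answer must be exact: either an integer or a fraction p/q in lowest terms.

Part 1: total draws C(11,3) = 165; complement C(7,3) = 35; favorable 165 - 35 = 130; P = 26/33; answer 26/33
Part 2: A1 = 26/33; threaded value p + q = 59; m = 29; -7*(29)^3 + 2*(29)^2 - 2*(29)^1 + 8 = (-170723) + (1682) + (-58) + (8) = -169091; answer -169091

-169091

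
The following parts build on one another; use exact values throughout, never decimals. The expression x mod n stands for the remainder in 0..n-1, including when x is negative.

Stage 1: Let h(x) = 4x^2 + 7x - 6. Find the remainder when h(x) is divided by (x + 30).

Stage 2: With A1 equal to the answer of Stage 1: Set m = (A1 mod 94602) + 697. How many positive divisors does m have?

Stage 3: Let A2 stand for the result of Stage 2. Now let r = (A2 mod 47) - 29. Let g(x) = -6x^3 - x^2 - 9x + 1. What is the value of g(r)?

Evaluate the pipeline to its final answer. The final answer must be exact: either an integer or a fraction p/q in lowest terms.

Stage 1: remainder = value at the root: 4*(-30)^2 + 7*(-30)^1 - 6 = (3600) + (-210) + (-6) = 3384; answer 3384
Stage 2: A1 = 3384; m = 4081; 4081 = 7 * 11 * 53; number of divisors = (1+1) * (1+1) * (1+1) = 8; answer 8
Stage 3: A2 = 8; r = -21; -6*(-21)^3 - 1*(-21)^2 - 9*(-21)^1 + 1 = (55566) + (-441) + (189) + (1) = 55315; answer 55315

55315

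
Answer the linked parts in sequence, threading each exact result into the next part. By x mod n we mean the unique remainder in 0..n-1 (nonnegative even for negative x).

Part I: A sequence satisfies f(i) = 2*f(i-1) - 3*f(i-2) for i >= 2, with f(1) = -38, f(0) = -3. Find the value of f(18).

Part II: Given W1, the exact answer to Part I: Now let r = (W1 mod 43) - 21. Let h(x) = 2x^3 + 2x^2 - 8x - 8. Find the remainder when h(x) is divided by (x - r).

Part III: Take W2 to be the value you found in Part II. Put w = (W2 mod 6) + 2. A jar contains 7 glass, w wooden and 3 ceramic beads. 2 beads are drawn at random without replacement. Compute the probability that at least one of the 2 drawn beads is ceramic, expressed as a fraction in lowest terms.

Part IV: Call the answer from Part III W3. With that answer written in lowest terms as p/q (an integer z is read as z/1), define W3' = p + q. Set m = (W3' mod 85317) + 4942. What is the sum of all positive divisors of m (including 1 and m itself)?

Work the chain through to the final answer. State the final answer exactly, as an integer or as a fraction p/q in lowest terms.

7752

Part I: f(2) = 2*(-38) - 3*(-3) = -67; iterating: f(2)=-67, f(3)=-20, f(4)=161, f(5)=382, f(6)=281, f(7)=-584, f(8)=-2011, f(9)=-2270, f(10)=1493, f(11)=9796, f(12)=15113, f(13)=838, f(14)=-43663, f(15)=-89840, f(16)=-48691, f(17)=172138, f(18)=490349; answer 490349
Part II: W1 = 490349; r = -1; remainder = value at the root: 2*(-1)^3 + 2*(-1)^2 - 8*(-1)^1 - 8 = (-2) + (2) + (8) + (-8) = 0; answer 0
Part III: W2 = 0; w = 2; total draws C(12,2) = 66; complement C(9,2) = 36; favorable 66 - 36 = 30; P = 5/11; answer 5/11
Part IV: W3 = 5/11; threaded value p + q = 16; m = 4958; 4958 = 2 * 37 * 67; sigma = (1 + 2) * (1 + 37) * (1 + 67) = 3 * 38 * 68 = 7752; answer 7752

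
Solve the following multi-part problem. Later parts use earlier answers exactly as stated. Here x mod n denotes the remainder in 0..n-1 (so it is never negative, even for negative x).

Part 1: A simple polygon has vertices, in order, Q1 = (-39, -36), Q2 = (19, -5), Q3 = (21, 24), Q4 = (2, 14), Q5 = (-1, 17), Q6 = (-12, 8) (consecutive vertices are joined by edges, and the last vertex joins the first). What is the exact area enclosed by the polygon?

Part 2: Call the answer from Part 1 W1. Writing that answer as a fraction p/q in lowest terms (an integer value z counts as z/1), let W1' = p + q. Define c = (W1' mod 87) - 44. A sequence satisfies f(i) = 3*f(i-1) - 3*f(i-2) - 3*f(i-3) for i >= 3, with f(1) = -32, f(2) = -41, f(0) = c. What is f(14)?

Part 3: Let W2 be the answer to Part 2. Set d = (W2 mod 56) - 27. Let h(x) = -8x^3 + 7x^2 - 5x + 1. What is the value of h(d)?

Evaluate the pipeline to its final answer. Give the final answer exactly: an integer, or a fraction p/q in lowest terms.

Part 1: cross terms: (-39*-5 - 19*-36)=879, (19*24 - 21*-5)=561, (21*14 - 2*24)=246, (2*17 - -1*14)=48, (-1*8 - -12*17)=196, (-12*-36 - -39*8)=744; twice the area = |2674| = 2674; area = 1337; answer 1337
Part 2: W1 = 1337; threaded value p + q = 1338; c = -11; f(3) = 3*(-41) - 3*(-32) - 3*(-11) = 6; iterating: f(3)=6, f(4)=237, f(5)=816, f(6)=1719, f(7)=1998, f(8)=-1611, f(9)=-15984, f(10)=-49113, f(11)=-94554, f(12)=-88371, f(13)=165888, f(14)=1046439; answer 1046439
Part 3: W2 = 1046439; d = -4; -8*(-4)^3 + 7*(-4)^2 - 5*(-4)^1 + 1 = (512) + (112) + (20) + (1) = 645; answer 645

645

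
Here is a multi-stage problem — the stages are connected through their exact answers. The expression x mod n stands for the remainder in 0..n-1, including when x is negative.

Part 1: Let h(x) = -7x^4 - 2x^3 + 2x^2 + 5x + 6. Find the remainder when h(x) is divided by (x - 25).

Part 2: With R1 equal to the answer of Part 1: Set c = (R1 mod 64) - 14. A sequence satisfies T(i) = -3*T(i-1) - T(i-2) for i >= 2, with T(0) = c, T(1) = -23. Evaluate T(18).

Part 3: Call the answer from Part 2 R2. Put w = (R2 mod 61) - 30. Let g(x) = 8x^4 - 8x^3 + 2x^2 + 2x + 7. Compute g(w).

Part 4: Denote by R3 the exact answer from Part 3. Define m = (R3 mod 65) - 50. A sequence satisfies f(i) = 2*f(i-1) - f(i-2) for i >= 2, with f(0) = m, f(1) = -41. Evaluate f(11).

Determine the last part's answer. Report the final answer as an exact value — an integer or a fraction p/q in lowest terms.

-31

Part 1: remainder = value at the root: -7*(25)^4 - 2*(25)^3 + 2*(25)^2 + 5*(25)^1 + 6 = (-2734375) + (-31250) + (1250) + (125) + (6) = -2764244; answer -2764244
Part 2: R1 = -2764244; c = 30; T(2) = -3*(-23) - 1*(30) = 39; iterating: T(2)=39, T(3)=-94, T(4)=243, T(5)=-635, T(6)=1662, T(7)=-4351, T(8)=11391, T(9)=-29822, T(10)=78075, T(11)=-204403, T(12)=535134, T(13)=-1400999, T(14)=3667863, T(15)=-9602590, T(16)=25139907, T(17)=-65817131, T(18)=172311486; answer 172311486
Part 3: R2 = 172311486; w = -2; 8*(-2)^4 - 8*(-2)^3 + 2*(-2)^2 + 2*(-2)^1 + 7 = (128) + (64) + (8) + (-4) + (7) = 203; answer 203
Part 4: R3 = 203; m = -42; f(2) = 2*(-41) - 1*(-42) = -40; iterating: f(2)=-40, f(3)=-39, f(4)=-38, f(5)=-37, f(6)=-36, f(7)=-35, f(8)=-34, f(9)=-33, f(10)=-32, f(11)=-31; answer -31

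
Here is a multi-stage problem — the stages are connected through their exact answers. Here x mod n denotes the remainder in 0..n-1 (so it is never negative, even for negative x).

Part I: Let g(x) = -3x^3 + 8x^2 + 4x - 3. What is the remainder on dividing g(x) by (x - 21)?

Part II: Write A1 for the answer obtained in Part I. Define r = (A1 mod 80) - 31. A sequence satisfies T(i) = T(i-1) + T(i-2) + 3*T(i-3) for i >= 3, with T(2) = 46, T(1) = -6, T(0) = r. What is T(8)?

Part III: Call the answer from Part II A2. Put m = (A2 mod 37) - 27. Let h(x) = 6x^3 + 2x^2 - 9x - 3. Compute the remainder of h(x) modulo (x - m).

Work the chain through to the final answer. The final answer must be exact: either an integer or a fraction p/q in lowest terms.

377

Part I: remainder = value at the root: -3*(21)^3 + 8*(21)^2 + 4*(21)^1 - 3 = (-27783) + (3528) + (84) + (-3) = -24174; answer -24174
Part II: A1 = -24174; r = 35; T(3) = 1*(46) + 1*(-6) + 3*(35) = 145; iterating: T(3)=145, T(4)=173, T(5)=456, T(6)=1064, T(7)=2039, T(8)=4471; answer 4471
Part III: A2 = 4471; m = 4; remainder = value at the root: 6*(4)^3 + 2*(4)^2 - 9*(4)^1 - 3 = (384) + (32) + (-36) + (-3) = 377; answer 377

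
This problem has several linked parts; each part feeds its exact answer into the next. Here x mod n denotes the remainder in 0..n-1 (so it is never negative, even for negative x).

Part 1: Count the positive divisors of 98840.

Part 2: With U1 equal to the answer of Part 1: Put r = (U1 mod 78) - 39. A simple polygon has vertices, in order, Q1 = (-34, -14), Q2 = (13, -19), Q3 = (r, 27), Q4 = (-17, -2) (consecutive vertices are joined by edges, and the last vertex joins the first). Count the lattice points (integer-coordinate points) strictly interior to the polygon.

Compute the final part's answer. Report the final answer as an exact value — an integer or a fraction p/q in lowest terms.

843

Part 1: 98840 = 2^3 * 5 * 7 * 353; number of divisors = (3+1) * (1+1) * (1+1) * (1+1) = 32; answer 32
Part 2: U1 = 32; r = -7; cross terms: (-34*-19 - 13*-14)=828, (13*27 - -7*-19)=218, (-7*-2 - -17*27)=473, (-17*-14 - -34*-2)=170; twice the area = |1689| = 1689; area = 1689/2; boundary points = 1 + 2 + 1 + 1 = 5; strictly interior points = area - boundary/2 + 1 = 843; answer 843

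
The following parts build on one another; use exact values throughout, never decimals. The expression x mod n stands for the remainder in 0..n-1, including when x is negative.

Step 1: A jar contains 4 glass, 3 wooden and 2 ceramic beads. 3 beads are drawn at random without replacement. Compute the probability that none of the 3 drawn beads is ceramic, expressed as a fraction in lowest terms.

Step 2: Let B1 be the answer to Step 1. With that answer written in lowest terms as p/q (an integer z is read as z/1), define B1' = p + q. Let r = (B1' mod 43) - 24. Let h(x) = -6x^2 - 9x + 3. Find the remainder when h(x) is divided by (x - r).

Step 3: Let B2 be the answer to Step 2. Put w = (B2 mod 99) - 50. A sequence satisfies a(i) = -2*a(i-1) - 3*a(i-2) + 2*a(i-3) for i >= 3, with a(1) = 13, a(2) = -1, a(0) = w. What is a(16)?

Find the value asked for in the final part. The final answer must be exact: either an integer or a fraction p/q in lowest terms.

-83533

Step 1: total draws C(9,3) = 84; favorable C(7,3) = 35; P = 5/12; answer 5/12
Step 2: B1 = 5/12; threaded value p + q = 17; r = -7; remainder = value at the root: -6*(-7)^2 - 9*(-7)^1 + 3 = (-294) + (63) + (3) = -228; answer -228
Step 3: B2 = -228; w = 19; a(3) = -2*(-1) - 3*(13) + 2*(19) = 1; iterating: a(3)=1, a(4)=27, a(5)=-59, a(6)=39, a(7)=153, a(8)=-541, a(9)=701, a(10)=527, a(11)=-4239, a(12)=8299, a(13)=-2827, a(14)=-27721, a(15)=80521, a(16)=-83533; answer -83533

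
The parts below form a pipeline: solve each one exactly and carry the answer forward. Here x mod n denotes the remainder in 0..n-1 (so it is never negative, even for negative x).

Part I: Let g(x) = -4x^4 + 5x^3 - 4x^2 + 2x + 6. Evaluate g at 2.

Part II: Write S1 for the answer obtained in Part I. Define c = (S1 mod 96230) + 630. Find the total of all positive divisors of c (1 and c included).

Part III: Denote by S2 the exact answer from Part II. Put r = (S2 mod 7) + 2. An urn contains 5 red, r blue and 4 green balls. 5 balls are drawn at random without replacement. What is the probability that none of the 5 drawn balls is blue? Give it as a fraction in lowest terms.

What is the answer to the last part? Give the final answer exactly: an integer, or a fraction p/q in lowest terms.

9/143

Part I: -4*(2)^4 + 5*(2)^3 - 4*(2)^2 + 2*(2)^1 + 6 = (-64) + (40) + (-16) + (4) + (6) = -30; answer -30
Part II: S1 = -30; c = 96830; 96830 = 2 * 5 * 23 * 421; sigma = (1 + 2) * (1 + 5) * (1 + 23) * (1 + 421) = 3 * 6 * 24 * 422 = 182304; answer 182304
Part III: S2 = 182304; r = 5; total draws C(14,5) = 2002; favorable C(9,5) = 126; P = 9/143; answer 9/143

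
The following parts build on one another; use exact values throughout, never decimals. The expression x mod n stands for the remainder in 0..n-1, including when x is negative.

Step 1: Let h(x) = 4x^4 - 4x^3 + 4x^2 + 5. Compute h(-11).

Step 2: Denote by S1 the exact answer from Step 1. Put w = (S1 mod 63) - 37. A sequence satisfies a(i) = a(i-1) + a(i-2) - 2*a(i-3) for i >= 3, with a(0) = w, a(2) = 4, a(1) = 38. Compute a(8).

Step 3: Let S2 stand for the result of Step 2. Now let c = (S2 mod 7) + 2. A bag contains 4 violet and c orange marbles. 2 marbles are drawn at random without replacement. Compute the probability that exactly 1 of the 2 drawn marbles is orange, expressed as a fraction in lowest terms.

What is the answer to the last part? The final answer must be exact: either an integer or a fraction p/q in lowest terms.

Step 1: 4*(-11)^4 - 4*(-11)^3 + 4*(-11)^2 + 5 = (58564) + (5324) + (484) + (5) = 64377; answer 64377
Step 2: S1 = 64377; w = 17; a(3) = 1*(4) + 1*(38) - 2*(17) = 8; iterating: a(3)=8, a(4)=-64, a(5)=-64, a(6)=-144, a(7)=-80, a(8)=-96; answer -96
Step 3: S2 = -96; c = 4; total draws C(8,2) = 28; favorable C(4,1)*C(4,1) = 16; P = 4/7; answer 4/7

4/7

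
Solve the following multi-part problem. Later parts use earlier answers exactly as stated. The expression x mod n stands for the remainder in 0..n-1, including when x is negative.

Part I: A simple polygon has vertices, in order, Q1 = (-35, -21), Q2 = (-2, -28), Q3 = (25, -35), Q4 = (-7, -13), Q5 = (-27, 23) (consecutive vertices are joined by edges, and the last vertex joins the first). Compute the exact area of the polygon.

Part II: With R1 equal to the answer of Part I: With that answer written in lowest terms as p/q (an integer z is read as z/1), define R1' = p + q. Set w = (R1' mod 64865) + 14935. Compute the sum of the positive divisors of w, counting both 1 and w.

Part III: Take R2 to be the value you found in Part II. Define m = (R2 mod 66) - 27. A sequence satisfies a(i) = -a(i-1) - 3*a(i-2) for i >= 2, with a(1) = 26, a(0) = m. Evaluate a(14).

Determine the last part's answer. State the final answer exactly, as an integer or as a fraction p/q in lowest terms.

76573

Part I: cross terms: (-35*-28 - -2*-21)=938, (-2*-35 - 25*-28)=770, (25*-13 - -7*-35)=-570, (-7*23 - -27*-13)=-512, (-27*-21 - -35*23)=1372; twice the area = |1998| = 1998; area = 999; answer 999
Part II: R1 = 999; threaded value p + q = 1000; w = 15935; 15935 = 5 * 3187; sigma = (1 + 5) * (1 + 3187) = 6 * 3188 = 19128; answer 19128
Part III: R2 = 19128; m = 27; a(2) = -1*(26) - 3*(27) = -107; iterating: a(2)=-107, a(3)=29, a(4)=292, a(5)=-379, a(6)=-497, a(7)=1634, a(8)=-143, a(9)=-4759, a(10)=5188, a(11)=9089, a(12)=-24653, a(13)=-2614, a(14)=76573; answer 76573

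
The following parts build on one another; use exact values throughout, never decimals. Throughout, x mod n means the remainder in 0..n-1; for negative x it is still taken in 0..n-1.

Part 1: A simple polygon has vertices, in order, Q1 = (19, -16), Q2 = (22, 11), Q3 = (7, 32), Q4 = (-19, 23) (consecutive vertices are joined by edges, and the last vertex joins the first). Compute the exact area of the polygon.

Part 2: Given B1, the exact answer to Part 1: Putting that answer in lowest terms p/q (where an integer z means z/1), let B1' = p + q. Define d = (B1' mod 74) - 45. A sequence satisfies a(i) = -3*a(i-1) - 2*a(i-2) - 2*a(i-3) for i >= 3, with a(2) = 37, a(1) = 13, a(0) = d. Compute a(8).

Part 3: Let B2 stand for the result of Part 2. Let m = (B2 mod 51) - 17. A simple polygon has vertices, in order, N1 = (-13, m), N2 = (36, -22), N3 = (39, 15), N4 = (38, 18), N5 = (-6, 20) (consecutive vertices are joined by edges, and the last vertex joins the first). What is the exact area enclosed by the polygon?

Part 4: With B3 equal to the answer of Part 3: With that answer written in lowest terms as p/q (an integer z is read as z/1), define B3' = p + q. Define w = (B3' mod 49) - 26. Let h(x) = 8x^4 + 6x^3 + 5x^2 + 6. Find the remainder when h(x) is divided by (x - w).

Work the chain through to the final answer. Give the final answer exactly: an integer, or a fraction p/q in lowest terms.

176982

Part 1: cross terms: (19*11 - 22*-16)=561, (22*32 - 7*11)=627, (7*23 - -19*32)=769, (-19*-16 - 19*23)=-133; twice the area = |1824| = 1824; area = 912; answer 912
Part 2: B1 = 912; threaded value p + q = 913; d = -20; a(3) = -3*(37) - 2*(13) - 2*(-20) = -97; iterating: a(3)=-97, a(4)=191, a(5)=-453, a(6)=1171, a(7)=-2989, a(8)=7531; answer 7531
Part 3: B2 = 7531; m = 17; cross terms: (-13*-22 - 36*17)=-326, (36*15 - 39*-22)=1398, (39*18 - 38*15)=132, (38*20 - -6*18)=868, (-6*17 - -13*20)=158; twice the area = |2230| = 2230; area = 1115; answer 1115
Part 4: B3 = 1115; threaded value p + q = 1116; w = 12; remainder = value at the root: 8*(12)^4 + 6*(12)^3 + 5*(12)^2 + 6 = (165888) + (10368) + (720) + (6) = 176982; answer 176982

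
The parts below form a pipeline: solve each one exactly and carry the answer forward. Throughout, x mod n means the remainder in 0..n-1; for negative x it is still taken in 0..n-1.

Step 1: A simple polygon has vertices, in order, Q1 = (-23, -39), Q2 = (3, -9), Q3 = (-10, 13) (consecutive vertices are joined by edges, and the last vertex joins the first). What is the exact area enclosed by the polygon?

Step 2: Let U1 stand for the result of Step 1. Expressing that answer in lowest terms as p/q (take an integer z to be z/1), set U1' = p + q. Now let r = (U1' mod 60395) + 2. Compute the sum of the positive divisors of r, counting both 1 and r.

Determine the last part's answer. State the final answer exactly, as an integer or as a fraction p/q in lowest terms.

Step 1: cross terms: (-23*-9 - 3*-39)=324, (3*13 - -10*-9)=-51, (-10*-39 - -23*13)=689; twice the area = |962| = 962; area = 481; answer 481
Step 2: U1 = 481; threaded value p + q = 482; r = 484; 484 = 2^2 * 11^2; sigma = (1 + 2 + 4) * (1 + 11 + 121) = 7 * 133 = 931; answer 931

931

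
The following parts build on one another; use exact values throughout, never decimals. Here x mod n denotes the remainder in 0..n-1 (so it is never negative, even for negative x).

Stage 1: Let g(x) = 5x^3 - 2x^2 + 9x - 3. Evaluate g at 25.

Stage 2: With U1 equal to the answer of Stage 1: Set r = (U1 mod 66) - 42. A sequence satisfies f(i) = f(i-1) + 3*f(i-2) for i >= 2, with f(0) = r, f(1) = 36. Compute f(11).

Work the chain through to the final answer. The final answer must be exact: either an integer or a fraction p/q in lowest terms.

-18153

Stage 1: 5*(25)^3 - 2*(25)^2 + 9*(25)^1 - 3 = (78125) + (-1250) + (225) + (-3) = 77097; answer 77097
Stage 2: U1 = 77097; r = -33; f(2) = 1*(36) + 3*(-33) = -63; iterating: f(2)=-63, f(3)=45, f(4)=-144, f(5)=-9, f(6)=-441, f(7)=-468, f(8)=-1791, f(9)=-3195, f(10)=-8568, f(11)=-18153; answer -18153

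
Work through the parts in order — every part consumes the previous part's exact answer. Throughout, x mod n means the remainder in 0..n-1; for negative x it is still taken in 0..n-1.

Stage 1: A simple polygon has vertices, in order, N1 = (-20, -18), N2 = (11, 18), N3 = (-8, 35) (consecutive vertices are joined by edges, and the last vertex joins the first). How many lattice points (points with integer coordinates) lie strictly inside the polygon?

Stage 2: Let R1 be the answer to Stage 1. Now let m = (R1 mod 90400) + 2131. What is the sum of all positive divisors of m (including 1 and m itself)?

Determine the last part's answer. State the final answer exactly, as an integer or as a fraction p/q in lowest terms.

8060

Stage 1: cross terms: (-20*18 - 11*-18)=-162, (11*35 - -8*18)=529, (-8*-18 - -20*35)=844; twice the area = |1211| = 1211; area = 1211/2; boundary points = 1 + 1 + 1 = 3; strictly interior points = area - boundary/2 + 1 = 605; answer 605
Stage 2: R1 = 605; m = 2736; 2736 = 2^4 * 3^2 * 19; sigma = (1 + 2 + 4 + 8 + 16) * (1 + 3 + 9) * (1 + 19) = 31 * 13 * 20 = 8060; answer 8060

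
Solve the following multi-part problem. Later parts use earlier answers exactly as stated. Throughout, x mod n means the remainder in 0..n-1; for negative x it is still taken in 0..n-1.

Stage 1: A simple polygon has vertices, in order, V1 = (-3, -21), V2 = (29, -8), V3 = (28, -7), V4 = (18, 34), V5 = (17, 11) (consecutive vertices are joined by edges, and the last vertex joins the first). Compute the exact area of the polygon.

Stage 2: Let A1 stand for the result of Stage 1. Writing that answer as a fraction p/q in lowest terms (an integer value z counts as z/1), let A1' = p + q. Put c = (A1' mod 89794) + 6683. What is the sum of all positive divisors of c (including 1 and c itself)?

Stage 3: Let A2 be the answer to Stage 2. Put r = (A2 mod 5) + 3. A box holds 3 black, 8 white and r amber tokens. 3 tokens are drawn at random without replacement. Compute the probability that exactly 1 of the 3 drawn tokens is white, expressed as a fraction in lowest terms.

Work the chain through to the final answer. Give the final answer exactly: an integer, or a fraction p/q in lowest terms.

Stage 1: cross terms: (-3*-8 - 29*-21)=633, (29*-7 - 28*-8)=21, (28*34 - 18*-7)=1078, (18*11 - 17*34)=-380, (17*-21 - -3*11)=-324; twice the area = |1028| = 1028; area = 514; answer 514
Stage 2: A1 = 514; threaded value p + q = 515; c = 7198; 7198 = 2 * 59 * 61; sigma = (1 + 2) * (1 + 59) * (1 + 61) = 3 * 60 * 62 = 11160; answer 11160
Stage 3: A2 = 11160; r = 3; total draws C(14,3) = 364; favorable C(8,1)*C(6,2) = 120; P = 30/91; answer 30/91

30/91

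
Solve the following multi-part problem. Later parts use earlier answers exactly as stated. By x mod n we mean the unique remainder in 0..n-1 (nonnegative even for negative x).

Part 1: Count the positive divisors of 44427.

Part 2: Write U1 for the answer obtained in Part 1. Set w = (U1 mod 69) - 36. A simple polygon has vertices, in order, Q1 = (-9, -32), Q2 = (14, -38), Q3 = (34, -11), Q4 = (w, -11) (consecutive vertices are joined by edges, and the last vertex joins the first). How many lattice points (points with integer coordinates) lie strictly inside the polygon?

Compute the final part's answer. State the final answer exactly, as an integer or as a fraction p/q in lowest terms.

990

Part 1: 44427 = 3 * 59 * 251; number of divisors = (1+1) * (1+1) * (1+1) = 8; answer 8
Part 2: U1 = 8; w = -28; cross terms: (-9*-38 - 14*-32)=790, (14*-11 - 34*-38)=1138, (34*-11 - -28*-11)=-682, (-28*-32 - -9*-11)=797; twice the area = |2043| = 2043; area = 2043/2; boundary points = 1 + 1 + 62 + 1 = 65; strictly interior points = area - boundary/2 + 1 = 990; answer 990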